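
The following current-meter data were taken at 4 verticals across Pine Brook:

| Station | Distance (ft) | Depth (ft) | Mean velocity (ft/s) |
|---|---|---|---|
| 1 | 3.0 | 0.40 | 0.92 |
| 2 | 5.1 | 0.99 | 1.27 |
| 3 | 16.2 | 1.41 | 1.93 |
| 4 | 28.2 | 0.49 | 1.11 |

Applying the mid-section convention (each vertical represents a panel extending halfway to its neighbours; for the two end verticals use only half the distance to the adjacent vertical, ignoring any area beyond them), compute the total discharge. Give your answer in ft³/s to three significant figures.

w_1 = (5.1 − 3.0)/2 = 1.05 ft; q_1 = 0.92 × 0.40 × 1.05 = 0.3864 ft³/s
w_2 = (16.2 − 3.0)/2 = 6.6 ft; q_2 = 1.27 × 0.99 × 6.6 = 8.298 ft³/s
w_3 = (28.2 − 5.1)/2 = 11.55 ft; q_3 = 1.93 × 1.41 × 11.55 = 31.43 ft³/s
w_4 = (28.2 − 16.2)/2 = 6 ft; q_4 = 1.11 × 0.49 × 6 = 3.263 ft³/s
Q = Σ qᵢ = 43.38 ft³/s

43.4 ft³/s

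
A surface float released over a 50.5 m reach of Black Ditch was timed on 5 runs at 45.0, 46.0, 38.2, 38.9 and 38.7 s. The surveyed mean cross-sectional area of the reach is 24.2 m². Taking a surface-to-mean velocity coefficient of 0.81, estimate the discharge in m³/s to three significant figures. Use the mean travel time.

t̄ = (45.0 + 46.0 + 38.2 + 38.9 + 38.7) / 5 = 41.36 s
v_surface = L / t̄ = 50.5 / 41.36 = 1.221 m/s
v_mean = 0.81 × 1.221 = 0.9890 m/s
Q = A × v_mean = 24.2 × 0.9890 = 23.93 m³/s

23.9 m³/s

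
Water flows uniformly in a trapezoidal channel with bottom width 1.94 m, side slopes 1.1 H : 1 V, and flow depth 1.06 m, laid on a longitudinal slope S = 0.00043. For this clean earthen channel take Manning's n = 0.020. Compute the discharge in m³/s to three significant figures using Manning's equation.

A = (b + z·y)·y = (1.94 + 1.1×1.06)×1.06 = 3.292 m²
P = b + 2y√(1+z²) = 1.94 + 2×1.06×√(1+1.1²) = 5.092 m
R = A/P = 3.292/5.092 = 0.6466 m
Q = (1/n)·A·R^(2/3)·S^(1/2) = (1/0.020) × 3.292 × 0.6466^(2/3) × 0.00043^(1/2) = 2.553 m³/s

2.55 m³/s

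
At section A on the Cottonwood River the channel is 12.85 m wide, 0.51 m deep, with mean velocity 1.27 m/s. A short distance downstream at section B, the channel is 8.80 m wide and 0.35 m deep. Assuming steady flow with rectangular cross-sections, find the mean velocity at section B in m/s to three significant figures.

Q = A₁V₁ = (12.85×0.51) × 1.27 = 8.323 m³/s
A₂ = 8.80 × 0.35 = 3.080 m²
V₂ = Q/A₂ = 8.323/3.080 = 2.702 m/s

2.70 m/s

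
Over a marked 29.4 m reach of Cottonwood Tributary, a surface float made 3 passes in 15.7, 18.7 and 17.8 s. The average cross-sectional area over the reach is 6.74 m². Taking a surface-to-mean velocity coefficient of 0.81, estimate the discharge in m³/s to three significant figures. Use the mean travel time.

9.22 m³/s

t̄ = (15.7 + 18.7 + 17.8) / 3 = 17.4 s
v_surface = L / t̄ = 29.4 / 17.4 = 1.690 m/s
v_mean = 0.81 × 1.690 = 1.369 m/s
Q = A × v_mean = 6.74 × 1.369 = 9.225 m³/s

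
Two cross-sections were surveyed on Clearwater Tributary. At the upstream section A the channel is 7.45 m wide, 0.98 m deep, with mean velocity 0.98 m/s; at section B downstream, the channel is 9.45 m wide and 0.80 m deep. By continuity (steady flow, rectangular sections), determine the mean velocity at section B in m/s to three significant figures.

0.946 m/s

Q = A₁V₁ = (7.45×0.98) × 0.98 = 7.155 m³/s
A₂ = 9.45 × 0.80 = 7.560 m²
V₂ = Q/A₂ = 7.155/7.560 = 0.9464 m/s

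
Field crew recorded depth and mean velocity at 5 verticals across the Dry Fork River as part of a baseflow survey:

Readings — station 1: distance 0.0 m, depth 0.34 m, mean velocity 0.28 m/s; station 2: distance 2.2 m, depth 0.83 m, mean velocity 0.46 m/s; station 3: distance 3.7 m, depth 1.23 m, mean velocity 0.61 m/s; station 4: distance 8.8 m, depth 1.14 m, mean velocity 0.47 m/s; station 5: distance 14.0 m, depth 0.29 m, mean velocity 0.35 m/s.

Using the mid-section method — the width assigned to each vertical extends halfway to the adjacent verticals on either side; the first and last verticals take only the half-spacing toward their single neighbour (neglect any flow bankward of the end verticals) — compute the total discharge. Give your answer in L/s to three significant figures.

w_1 = (2.2 − 0.0)/2 = 1.1 m; q_1 = 0.28 × 0.34 × 1.1 = 0.1047 m³/s
w_2 = (3.7 − 0.0)/2 = 1.85 m; q_2 = 0.46 × 0.83 × 1.85 = 0.7063 m³/s
w_3 = (8.8 − 2.2)/2 = 3.3 m; q_3 = 0.61 × 1.23 × 3.3 = 2.476 m³/s
w_4 = (14.0 − 3.7)/2 = 5.15 m; q_4 = 0.47 × 1.14 × 5.15 = 2.759 m³/s
w_5 = (14.0 − 8.8)/2 = 2.6 m; q_5 = 0.35 × 0.29 × 2.6 = 0.2639 m³/s
Q = Σ qᵢ = 6.310 m³/s
= 6.310 × 1000 = 6310 L/s

6310 L/s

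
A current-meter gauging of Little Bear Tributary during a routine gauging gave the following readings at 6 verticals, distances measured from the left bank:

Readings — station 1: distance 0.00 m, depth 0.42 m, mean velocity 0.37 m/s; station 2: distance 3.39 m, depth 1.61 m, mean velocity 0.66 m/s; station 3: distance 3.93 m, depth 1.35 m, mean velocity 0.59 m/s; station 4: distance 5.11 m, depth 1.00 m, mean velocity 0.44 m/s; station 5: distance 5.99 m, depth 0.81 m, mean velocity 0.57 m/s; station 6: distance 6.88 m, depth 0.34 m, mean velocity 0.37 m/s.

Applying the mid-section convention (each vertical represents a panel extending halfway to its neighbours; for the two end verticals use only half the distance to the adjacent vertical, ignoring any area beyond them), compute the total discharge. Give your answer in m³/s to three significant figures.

3.95 m³/s

w_1 = (3.39 − 0.00)/2 = 1.695 m; q_1 = 0.37 × 0.42 × 1.695 = 0.2634 m³/s
w_2 = (3.93 − 0.00)/2 = 1.965 m; q_2 = 0.66 × 1.61 × 1.965 = 2.088 m³/s
w_3 = (5.11 − 3.39)/2 = 0.86 m; q_3 = 0.59 × 1.35 × 0.86 = 0.6850 m³/s
w_4 = (5.99 − 3.93)/2 = 1.03 m; q_4 = 0.44 × 1.00 × 1.03 = 0.4532 m³/s
w_5 = (6.88 − 5.11)/2 = 0.885 m; q_5 = 0.57 × 0.81 × 0.885 = 0.4086 m³/s
w_6 = (6.88 − 5.99)/2 = 0.445 m; q_6 = 0.37 × 0.34 × 0.445 = 0.05598 m³/s
Q = Σ qᵢ = 3.954 m³/s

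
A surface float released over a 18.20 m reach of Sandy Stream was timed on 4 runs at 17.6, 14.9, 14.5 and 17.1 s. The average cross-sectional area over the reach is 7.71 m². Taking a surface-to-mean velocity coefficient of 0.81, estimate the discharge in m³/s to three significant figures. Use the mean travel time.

t̄ = (17.6 + 14.9 + 14.5 + 17.1) / 4 = 16.025 s
v_surface = L / t̄ = 18.20 / 16.025 = 1.136 m/s
v_mean = 0.81 × 1.136 = 0.9199 m/s
Q = A × v_mean = 7.71 × 0.9199 = 7.093 m³/s

7.09 m³/s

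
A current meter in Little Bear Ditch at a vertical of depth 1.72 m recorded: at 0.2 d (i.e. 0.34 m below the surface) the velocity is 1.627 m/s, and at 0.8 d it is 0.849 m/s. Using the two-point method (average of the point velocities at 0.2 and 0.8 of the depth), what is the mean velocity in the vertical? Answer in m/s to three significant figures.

1.24 m/s

v̄ = (1.627 + 0.849) / 2 = 1.238 m/s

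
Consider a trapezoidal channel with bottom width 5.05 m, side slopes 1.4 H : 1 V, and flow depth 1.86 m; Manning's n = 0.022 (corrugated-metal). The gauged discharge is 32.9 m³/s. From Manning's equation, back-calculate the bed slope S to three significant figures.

A = (b + z·y)·y = (5.05 + 1.4×1.86)×1.86 = 14.24 m²
P = b + 2y√(1+z²) = 5.05 + 2×1.86×√(1+1.4²) = 11.45 m
R = A/P = 14.24/11.45 = 1.243 m
S = (Q·n / (1·A·R^(2/3)))² = (32.9×0.022 / (1×14.24×1.156))² = 0.001933

0.00193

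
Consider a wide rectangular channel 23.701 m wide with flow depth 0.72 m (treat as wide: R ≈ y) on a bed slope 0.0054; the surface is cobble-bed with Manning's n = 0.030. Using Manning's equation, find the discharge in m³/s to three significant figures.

33.6 m³/s

A = b·y = 23.701 × 0.72 = 17.06 m²
Wide channel: R ≈ y = 0.72 m
Q = (1/n)·A·R^(2/3)·S^(1/2) = (1/0.030) × 17.06 × 0.7200^(2/3) × 0.0054^(1/2) = 33.58 m³/s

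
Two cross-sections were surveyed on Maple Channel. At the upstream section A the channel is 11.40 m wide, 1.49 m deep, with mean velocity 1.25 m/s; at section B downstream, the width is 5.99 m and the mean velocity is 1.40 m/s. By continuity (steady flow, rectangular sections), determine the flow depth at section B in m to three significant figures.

2.53 m

Q = A₁V₁ = (11.40×1.49) × 1.25 = 21.23 m³/s
d₂ = Q/(b₂ V₂) = 21.23/(5.99×1.40) = 2.532 m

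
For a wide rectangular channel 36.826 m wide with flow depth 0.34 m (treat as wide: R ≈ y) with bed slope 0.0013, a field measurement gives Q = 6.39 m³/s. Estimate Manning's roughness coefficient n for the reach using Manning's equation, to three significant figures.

0.0344

A = b·y = 36.826 × 0.34 = 12.52 m²
Wide channel: R ≈ y = 0.34 m
n = (1/Q)·A·R^(2/3)·S^(1/2) = (1/6.39) × 12.52 × 0.4871 × 0.03606 = 0.03442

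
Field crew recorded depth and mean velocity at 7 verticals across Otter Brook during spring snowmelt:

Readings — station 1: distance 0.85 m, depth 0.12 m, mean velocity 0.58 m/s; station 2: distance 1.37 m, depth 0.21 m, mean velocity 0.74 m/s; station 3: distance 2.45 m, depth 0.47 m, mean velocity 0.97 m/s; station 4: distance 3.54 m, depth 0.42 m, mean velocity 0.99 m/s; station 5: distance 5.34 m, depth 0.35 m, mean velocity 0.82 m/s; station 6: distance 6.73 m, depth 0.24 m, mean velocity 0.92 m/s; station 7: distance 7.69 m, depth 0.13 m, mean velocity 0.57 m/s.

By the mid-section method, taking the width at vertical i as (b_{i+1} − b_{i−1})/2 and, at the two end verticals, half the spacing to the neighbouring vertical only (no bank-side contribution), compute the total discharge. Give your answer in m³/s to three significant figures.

1.99 m³/s

w_1 = (1.37 − 0.85)/2 = 0.26 m; q_1 = 0.58 × 0.12 × 0.26 = 0.01810 m³/s
w_2 = (2.45 − 0.85)/2 = 0.8 m; q_2 = 0.74 × 0.21 × 0.8 = 0.1243 m³/s
w_3 = (3.54 − 1.37)/2 = 1.085 m; q_3 = 0.97 × 0.47 × 1.085 = 0.4947 m³/s
w_4 = (5.34 − 2.45)/2 = 1.445 m; q_4 = 0.99 × 0.42 × 1.445 = 0.6008 m³/s
w_5 = (6.73 − 3.54)/2 = 1.595 m; q_5 = 0.82 × 0.35 × 1.595 = 0.4578 m³/s
w_6 = (7.69 − 5.34)/2 = 1.175 m; q_6 = 0.92 × 0.24 × 1.175 = 0.2594 m³/s
w_7 = (7.69 − 6.73)/2 = 0.48 m; q_7 = 0.57 × 0.13 × 0.48 = 0.03557 m³/s
Q = Σ qᵢ = 1.991 m³/s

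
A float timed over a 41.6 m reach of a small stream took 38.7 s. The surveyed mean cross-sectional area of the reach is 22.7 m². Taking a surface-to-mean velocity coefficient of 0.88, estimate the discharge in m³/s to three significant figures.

v_surface = L / t̄ = 41.6 / 38.7 = 1.075 m/s
v_mean = 0.88 × 1.075 = 0.9459 m/s
Q = A × v_mean = 22.7 × 0.9459 = 21.47 m³/s

21.5 m³/s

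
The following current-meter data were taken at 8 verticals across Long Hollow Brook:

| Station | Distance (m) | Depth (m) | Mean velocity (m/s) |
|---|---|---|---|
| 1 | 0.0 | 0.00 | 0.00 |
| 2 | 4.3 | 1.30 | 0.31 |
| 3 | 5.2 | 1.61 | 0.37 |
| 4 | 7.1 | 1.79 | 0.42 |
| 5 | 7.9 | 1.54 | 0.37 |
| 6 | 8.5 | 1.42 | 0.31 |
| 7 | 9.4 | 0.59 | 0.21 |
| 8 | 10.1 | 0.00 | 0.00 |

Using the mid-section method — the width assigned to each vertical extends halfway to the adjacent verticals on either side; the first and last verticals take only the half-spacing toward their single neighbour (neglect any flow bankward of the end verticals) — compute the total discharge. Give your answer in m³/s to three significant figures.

3.72 m³/s

w_2 = (5.2 − 0.0)/2 = 2.6 m; q_2 = 0.31 × 1.30 × 2.6 = 1.048 m³/s
w_3 = (7.1 − 4.3)/2 = 1.4 m; q_3 = 0.37 × 1.61 × 1.4 = 0.8340 m³/s
w_4 = (7.9 − 5.2)/2 = 1.35 m; q_4 = 0.42 × 1.79 × 1.35 = 1.015 m³/s
w_5 = (8.5 − 7.1)/2 = 0.7 m; q_5 = 0.37 × 1.54 × 0.7 = 0.3989 m³/s
w_6 = (9.4 − 7.9)/2 = 0.75 m; q_6 = 0.31 × 1.42 × 0.75 = 0.3302 m³/s
w_7 = (10.1 − 8.5)/2 = 0.8 m; q_7 = 0.21 × 0.59 × 0.8 = 0.09912 m³/s
Stations 1, 8 contribute zero (depth or velocity is 0).
Q = Σ qᵢ = 3.725 m³/s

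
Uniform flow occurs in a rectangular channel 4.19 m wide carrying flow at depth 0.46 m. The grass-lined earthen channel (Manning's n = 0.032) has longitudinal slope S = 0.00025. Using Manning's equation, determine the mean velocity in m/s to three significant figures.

A = b·y = 4.19 × 0.46 = 1.927 m²
P = b + 2y = 4.19 + 2×0.46 = 5.110 m
R = A/P = 1.927/5.110 = 0.3772 m
Q = (1/n)·A·R^(2/3)·S^(1/2) = (1/0.032) × 1.927 × 0.3772^(2/3) × 0.00025^(1/2) = 0.4972 m³/s
V = Q/A = 0.4972/1.927 = 0.2579 m/s

0.258 m/s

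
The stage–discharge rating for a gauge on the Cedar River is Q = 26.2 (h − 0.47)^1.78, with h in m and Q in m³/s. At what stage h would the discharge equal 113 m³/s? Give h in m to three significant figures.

h − h₀ = (Q/C)^(1/b) = (113/26.2)^(1/1.78) = 2.273 m
h = 0.47 + 2.273 = 2.743 m

2.74 m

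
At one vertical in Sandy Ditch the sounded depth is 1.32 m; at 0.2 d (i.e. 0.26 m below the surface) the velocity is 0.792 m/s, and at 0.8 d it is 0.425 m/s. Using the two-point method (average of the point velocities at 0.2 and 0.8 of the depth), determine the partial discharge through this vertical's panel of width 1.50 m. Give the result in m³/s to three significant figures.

1.20 m³/s

v̄ = (0.792 + 0.425) / 2 = 0.6085 m/s
q = v̄ × d × w = 0.6085 × 1.32 × 1.50 = 1.205 m³/s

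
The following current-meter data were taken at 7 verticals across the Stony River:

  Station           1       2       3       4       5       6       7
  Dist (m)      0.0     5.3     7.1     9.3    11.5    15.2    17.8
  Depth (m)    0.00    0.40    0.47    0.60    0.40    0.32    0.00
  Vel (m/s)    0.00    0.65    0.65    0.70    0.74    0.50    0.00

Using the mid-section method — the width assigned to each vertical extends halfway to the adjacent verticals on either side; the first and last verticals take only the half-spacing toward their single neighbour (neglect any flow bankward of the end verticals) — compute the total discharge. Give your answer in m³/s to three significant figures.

3.84 m³/s

w_2 = (7.1 − 0.0)/2 = 3.55 m; q_2 = 0.65 × 0.40 × 3.55 = 0.9230 m³/s
w_3 = (9.3 − 5.3)/2 = 2 m; q_3 = 0.65 × 0.47 × 2 = 0.6110 m³/s
w_4 = (11.5 − 7.1)/2 = 2.2 m; q_4 = 0.70 × 0.60 × 2.2 = 0.9240 m³/s
w_5 = (15.2 − 9.3)/2 = 2.95 m; q_5 = 0.74 × 0.40 × 2.95 = 0.8732 m³/s
w_6 = (17.8 − 11.5)/2 = 3.15 m; q_6 = 0.50 × 0.32 × 3.15 = 0.5040 m³/s
Stations 1, 7 contribute zero (depth or velocity is 0).
Q = Σ qᵢ = 3.835 m³/s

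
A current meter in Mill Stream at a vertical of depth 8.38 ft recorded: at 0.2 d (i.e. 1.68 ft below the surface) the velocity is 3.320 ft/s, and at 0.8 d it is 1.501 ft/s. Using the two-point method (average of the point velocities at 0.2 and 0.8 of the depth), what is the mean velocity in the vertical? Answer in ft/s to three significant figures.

2.41 ft/s

v̄ = (3.320 + 1.501) / 2 = 2.411 ft/s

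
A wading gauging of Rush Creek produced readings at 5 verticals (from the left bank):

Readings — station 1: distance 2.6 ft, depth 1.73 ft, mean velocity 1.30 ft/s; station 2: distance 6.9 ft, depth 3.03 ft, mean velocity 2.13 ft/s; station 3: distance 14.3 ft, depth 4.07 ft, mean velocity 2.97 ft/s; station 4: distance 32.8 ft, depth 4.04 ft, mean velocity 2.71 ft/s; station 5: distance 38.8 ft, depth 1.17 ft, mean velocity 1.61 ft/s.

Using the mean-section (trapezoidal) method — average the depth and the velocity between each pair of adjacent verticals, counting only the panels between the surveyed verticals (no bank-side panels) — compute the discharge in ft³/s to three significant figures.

Panel 1-2: Δb = 4.3 ft, d̄ = (1.73+3.03)/2 = 2.38, v̄ = (1.30+2.13)/2 = 1.715 → q = 4.3×2.38×1.715 = 17.55 ft³/s
Panel 2-3: Δb = 7.4 ft, d̄ = (3.03+4.07)/2 = 3.55, v̄ = (2.13+2.97)/2 = 2.55 → q = 7.4×3.55×2.55 = 66.99 ft³/s
Panel 3-4: Δb = 18.5 ft, d̄ = (4.07+4.04)/2 = 4.055, v̄ = (2.97+2.71)/2 = 2.84 → q = 18.5×4.055×2.84 = 213.0 ft³/s
Panel 4-5: Δb = 6 ft, d̄ = (4.04+1.17)/2 = 2.605, v̄ = (2.71+1.61)/2 = 2.16 → q = 6×2.605×2.16 = 33.76 ft³/s
Q = Σ q = 331.4 ft³/s

331 ft³/s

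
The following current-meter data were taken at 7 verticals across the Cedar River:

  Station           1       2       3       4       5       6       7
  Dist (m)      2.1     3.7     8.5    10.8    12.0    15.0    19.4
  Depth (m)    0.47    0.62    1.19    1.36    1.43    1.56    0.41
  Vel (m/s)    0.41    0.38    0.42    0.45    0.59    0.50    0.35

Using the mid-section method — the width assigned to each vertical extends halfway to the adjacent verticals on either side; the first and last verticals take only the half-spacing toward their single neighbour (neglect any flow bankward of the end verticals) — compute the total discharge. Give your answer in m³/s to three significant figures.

w_1 = (3.7 − 2.1)/2 = 0.8 m; q_1 = 0.41 × 0.47 × 0.8 = 0.1542 m³/s
w_2 = (8.5 − 2.1)/2 = 3.2 m; q_2 = 0.38 × 0.62 × 3.2 = 0.7539 m³/s
w_3 = (10.8 − 3.7)/2 = 3.55 m; q_3 = 0.42 × 1.19 × 3.55 = 1.774 m³/s
w_4 = (12.0 − 8.5)/2 = 1.75 m; q_4 = 0.45 × 1.36 × 1.75 = 1.071 m³/s
w_5 = (15.0 − 10.8)/2 = 2.1 m; q_5 = 0.59 × 1.43 × 2.1 = 1.772 m³/s
w_6 = (19.4 − 12.0)/2 = 3.7 m; q_6 = 0.50 × 1.56 × 3.7 = 2.886 m³/s
w_7 = (19.4 − 15.0)/2 = 2.2 m; q_7 = 0.35 × 0.41 × 2.2 = 0.3157 m³/s
Q = Σ qᵢ = 8.727 m³/s

8.73 m³/s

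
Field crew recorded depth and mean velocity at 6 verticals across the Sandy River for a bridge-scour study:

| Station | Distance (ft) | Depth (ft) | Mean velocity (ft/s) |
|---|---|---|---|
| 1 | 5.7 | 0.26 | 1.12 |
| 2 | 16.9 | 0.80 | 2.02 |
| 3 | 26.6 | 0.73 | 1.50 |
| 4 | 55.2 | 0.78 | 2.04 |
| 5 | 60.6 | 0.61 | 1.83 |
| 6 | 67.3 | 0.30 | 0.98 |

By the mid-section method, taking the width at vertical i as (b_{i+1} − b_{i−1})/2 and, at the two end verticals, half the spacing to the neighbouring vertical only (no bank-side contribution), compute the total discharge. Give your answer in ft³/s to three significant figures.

74.3 ft³/s

w_1 = (16.9 − 5.7)/2 = 5.6 ft; q_1 = 1.12 × 0.26 × 5.6 = 1.631 ft³/s
w_2 = (26.6 − 5.7)/2 = 10.45 ft; q_2 = 2.02 × 0.80 × 10.45 = 16.89 ft³/s
w_3 = (55.2 − 16.9)/2 = 19.15 ft; q_3 = 1.50 × 0.73 × 19.15 = 20.97 ft³/s
w_4 = (60.6 − 26.6)/2 = 17 ft; q_4 = 2.04 × 0.78 × 17 = 27.05 ft³/s
w_5 = (67.3 − 55.2)/2 = 6.05 ft; q_5 = 1.83 × 0.61 × 6.05 = 6.754 ft³/s
w_6 = (67.3 − 60.6)/2 = 3.35 ft; q_6 = 0.98 × 0.30 × 3.35 = 0.9849 ft³/s
Q = Σ qᵢ = 74.28 ft³/s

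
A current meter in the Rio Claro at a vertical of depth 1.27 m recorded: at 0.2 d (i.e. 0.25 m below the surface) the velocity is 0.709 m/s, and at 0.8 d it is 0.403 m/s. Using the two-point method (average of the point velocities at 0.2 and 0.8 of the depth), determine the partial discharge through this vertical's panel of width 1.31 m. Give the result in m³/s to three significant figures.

v̄ = (0.709 + 0.403) / 2 = 0.5560 m/s
q = v̄ × d × w = 0.5560 × 1.27 × 1.31 = 0.9250 m³/s

0.925 m³/s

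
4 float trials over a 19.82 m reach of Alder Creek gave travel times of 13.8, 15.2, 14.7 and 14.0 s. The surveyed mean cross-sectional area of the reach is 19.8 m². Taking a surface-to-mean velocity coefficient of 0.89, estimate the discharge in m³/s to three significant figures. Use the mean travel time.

t̄ = (13.8 + 15.2 + 14.7 + 14.0) / 4 = 14.425 s
v_surface = L / t̄ = 19.82 / 14.425 = 1.374 m/s
v_mean = 0.89 × 1.374 = 1.223 m/s
Q = A × v_mean = 19.8 × 1.223 = 24.21 m³/s

24.2 m³/s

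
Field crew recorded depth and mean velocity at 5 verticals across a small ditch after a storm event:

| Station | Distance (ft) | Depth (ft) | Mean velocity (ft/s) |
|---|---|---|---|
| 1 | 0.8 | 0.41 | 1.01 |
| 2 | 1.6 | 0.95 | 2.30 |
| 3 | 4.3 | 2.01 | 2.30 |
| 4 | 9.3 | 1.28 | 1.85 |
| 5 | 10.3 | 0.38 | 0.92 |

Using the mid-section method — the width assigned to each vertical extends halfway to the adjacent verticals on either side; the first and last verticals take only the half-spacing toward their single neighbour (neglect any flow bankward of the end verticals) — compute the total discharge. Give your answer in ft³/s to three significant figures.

29.1 ft³/s

w_1 = (1.6 − 0.8)/2 = 0.4 ft; q_1 = 1.01 × 0.41 × 0.4 = 0.1656 ft³/s
w_2 = (4.3 − 0.8)/2 = 1.75 ft; q_2 = 2.30 × 0.95 × 1.75 = 3.824 ft³/s
w_3 = (9.3 − 1.6)/2 = 3.85 ft; q_3 = 2.30 × 2.01 × 3.85 = 17.80 ft³/s
w_4 = (10.3 − 4.3)/2 = 3 ft; q_4 = 1.85 × 1.28 × 3 = 7.104 ft³/s
w_5 = (10.3 − 9.3)/2 = 0.5 ft; q_5 = 0.92 × 0.38 × 0.5 = 0.1748 ft³/s
Q = Σ qᵢ = 29.07 ft³/s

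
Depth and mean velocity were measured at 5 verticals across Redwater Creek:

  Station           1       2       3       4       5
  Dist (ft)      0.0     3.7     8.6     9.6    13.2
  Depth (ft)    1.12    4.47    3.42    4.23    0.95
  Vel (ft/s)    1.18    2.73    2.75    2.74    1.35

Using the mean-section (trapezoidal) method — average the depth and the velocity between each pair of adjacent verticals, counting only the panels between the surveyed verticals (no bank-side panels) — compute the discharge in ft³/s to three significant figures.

Panel 1-2: Δb = 3.7 ft, d̄ = (1.12+4.47)/2 = 2.795, v̄ = (1.18+2.73)/2 = 1.955 → q = 3.7×2.795×1.955 = 20.22 ft³/s
Panel 2-3: Δb = 4.9 ft, d̄ = (4.47+3.42)/2 = 3.945, v̄ = (2.73+2.75)/2 = 2.74 → q = 4.9×3.945×2.74 = 52.97 ft³/s
Panel 3-4: Δb = 1 ft, d̄ = (3.42+4.23)/2 = 3.825, v̄ = (2.75+2.74)/2 = 2.745 → q = 1×3.825×2.745 = 10.50 ft³/s
Panel 4-5: Δb = 3.6 ft, d̄ = (4.23+0.95)/2 = 2.59, v̄ = (2.74+1.35)/2 = 2.045 → q = 3.6×2.59×2.045 = 19.07 ft³/s
Q = Σ q = 102.8 ft³/s

103 ft³/s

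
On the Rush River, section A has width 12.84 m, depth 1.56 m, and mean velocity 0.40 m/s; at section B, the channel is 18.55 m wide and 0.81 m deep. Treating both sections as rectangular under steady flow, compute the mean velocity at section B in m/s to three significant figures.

Q = A₁V₁ = (12.84×1.56) × 0.40 = 8.012 m³/s
A₂ = 18.55 × 0.81 = 15.03 m²
V₂ = Q/A₂ = 8.012/15.03 = 0.5332 m/s

0.533 m/s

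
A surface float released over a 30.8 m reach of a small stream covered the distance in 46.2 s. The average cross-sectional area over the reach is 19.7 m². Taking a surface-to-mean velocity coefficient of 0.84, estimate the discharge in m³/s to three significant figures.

v_surface = L / t̄ = 30.8 / 46.2 = 0.6667 m/s
v_mean = 0.84 × 0.6667 = 0.5600 m/s
Q = A × v_mean = 19.7 × 0.5600 = 11.03 m³/s

11.0 m³/s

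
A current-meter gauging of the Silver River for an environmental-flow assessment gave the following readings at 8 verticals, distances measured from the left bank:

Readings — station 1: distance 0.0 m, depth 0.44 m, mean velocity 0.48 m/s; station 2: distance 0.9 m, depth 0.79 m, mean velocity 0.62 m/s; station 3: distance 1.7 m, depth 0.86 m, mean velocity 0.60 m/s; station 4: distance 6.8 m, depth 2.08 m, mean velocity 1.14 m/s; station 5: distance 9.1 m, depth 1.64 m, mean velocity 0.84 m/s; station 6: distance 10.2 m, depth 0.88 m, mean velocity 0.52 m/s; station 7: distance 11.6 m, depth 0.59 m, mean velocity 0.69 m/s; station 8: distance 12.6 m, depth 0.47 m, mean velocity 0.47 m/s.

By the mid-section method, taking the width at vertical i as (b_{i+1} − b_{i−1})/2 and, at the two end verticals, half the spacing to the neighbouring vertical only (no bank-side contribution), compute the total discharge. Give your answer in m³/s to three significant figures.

14.3 m³/s

w_1 = (0.9 − 0.0)/2 = 0.45 m; q_1 = 0.48 × 0.44 × 0.45 = 0.09504 m³/s
w_2 = (1.7 − 0.0)/2 = 0.85 m; q_2 = 0.62 × 0.79 × 0.85 = 0.4163 m³/s
w_3 = (6.8 − 0.9)/2 = 2.95 m; q_3 = 0.60 × 0.86 × 2.95 = 1.522 m³/s
w_4 = (9.1 − 1.7)/2 = 3.7 m; q_4 = 1.14 × 2.08 × 3.7 = 8.773 m³/s
w_5 = (10.2 − 6.8)/2 = 1.7 m; q_5 = 0.84 × 1.64 × 1.7 = 2.342 m³/s
w_6 = (11.6 − 9.1)/2 = 1.25 m; q_6 = 0.52 × 0.88 × 1.25 = 0.5720 m³/s
w_7 = (12.6 − 10.2)/2 = 1.2 m; q_7 = 0.69 × 0.59 × 1.2 = 0.4885 m³/s
w_8 = (12.6 − 11.6)/2 = 0.5 m; q_8 = 0.47 × 0.47 × 0.5 = 0.1105 m³/s
Q = Σ qᵢ = 14.32 m³/s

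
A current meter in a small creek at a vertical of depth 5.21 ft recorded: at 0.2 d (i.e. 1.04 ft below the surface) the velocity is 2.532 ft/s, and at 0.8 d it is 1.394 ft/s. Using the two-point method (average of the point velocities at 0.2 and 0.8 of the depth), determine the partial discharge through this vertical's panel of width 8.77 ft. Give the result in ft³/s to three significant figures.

89.7 ft³/s

v̄ = (2.532 + 1.394) / 2 = 1.963 ft/s
q = v̄ × d × w = 1.963 × 5.21 × 8.77 = 89.69 ft³/s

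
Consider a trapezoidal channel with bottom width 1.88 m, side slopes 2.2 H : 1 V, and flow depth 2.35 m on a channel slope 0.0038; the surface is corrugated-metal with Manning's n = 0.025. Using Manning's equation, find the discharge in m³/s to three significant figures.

A = (b + z·y)·y = (1.88 + 2.2×2.35)×2.35 = 16.57 m²
P = b + 2y√(1+z²) = 1.88 + 2×2.35×√(1+2.2²) = 13.24 m
R = A/P = 16.57/13.24 = 1.252 m
Q = (1/n)·A·R^(2/3)·S^(1/2) = (1/0.025) × 16.57 × 1.252^(2/3) × 0.0038^(1/2) = 47.44 m³/s

47.4 m³/s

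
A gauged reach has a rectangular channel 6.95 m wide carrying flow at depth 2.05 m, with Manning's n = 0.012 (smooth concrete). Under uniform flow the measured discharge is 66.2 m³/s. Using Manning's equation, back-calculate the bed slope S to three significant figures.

A = b·y = 6.95 × 2.05 = 14.25 m²
P = b + 2y = 6.95 + 2×2.05 = 11.05 m
R = A/P = 14.25/11.05 = 1.289 m
S = (Q·n / (1·A·R^(2/3)))² = (66.2×0.012 / (1×14.25×1.185))² = 0.002215

0.00222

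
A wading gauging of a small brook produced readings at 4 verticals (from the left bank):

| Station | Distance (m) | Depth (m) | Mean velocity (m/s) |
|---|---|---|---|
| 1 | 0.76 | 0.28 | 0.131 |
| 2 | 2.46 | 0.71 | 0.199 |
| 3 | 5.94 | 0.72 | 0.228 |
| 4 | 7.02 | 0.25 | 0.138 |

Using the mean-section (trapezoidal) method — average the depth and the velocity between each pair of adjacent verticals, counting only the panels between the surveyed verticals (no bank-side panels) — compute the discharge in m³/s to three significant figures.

0.766 m³/s

Panel 1-2: Δb = 1.7 m, d̄ = (0.28+0.71)/2 = 0.495, v̄ = (0.131+0.199)/2 = 0.165 → q = 1.7×0.495×0.165 = 0.1388 m³/s
Panel 2-3: Δb = 3.48 m, d̄ = (0.71+0.72)/2 = 0.715, v̄ = (0.199+0.228)/2 = 0.2135 → q = 3.48×0.715×0.2135 = 0.5312 m³/s
Panel 3-4: Δb = 1.08 m, d̄ = (0.72+0.25)/2 = 0.485, v̄ = (0.228+0.138)/2 = 0.183 → q = 1.08×0.485×0.183 = 0.09586 m³/s
Q = Σ q = 0.7659 m³/s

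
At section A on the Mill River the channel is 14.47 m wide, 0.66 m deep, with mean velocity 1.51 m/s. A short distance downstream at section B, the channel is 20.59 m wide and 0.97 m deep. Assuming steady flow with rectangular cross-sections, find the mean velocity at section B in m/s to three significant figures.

0.722 m/s

Q = A₁V₁ = (14.47×0.66) × 1.51 = 14.42 m³/s
A₂ = 20.59 × 0.97 = 19.97 m²
V₂ = Q/A₂ = 14.42/19.97 = 0.7220 m/s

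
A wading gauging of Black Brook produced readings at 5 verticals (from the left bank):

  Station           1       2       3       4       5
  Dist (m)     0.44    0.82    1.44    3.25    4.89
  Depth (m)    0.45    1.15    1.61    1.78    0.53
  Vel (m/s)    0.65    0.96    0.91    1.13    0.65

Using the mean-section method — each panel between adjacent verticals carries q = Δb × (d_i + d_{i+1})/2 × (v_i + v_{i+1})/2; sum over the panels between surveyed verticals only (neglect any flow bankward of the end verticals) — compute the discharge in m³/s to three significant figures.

Panel 1-2: Δb = 0.38 m, d̄ = (0.45+1.15)/2 = 0.8, v̄ = (0.65+0.96)/2 = 0.805 → q = 0.38×0.8×0.805 = 0.2447 m³/s
Panel 2-3: Δb = 0.62 m, d̄ = (1.15+1.61)/2 = 1.38, v̄ = (0.96+0.91)/2 = 0.935 → q = 0.62×1.38×0.935 = 0.8000 m³/s
Panel 3-4: Δb = 1.81 m, d̄ = (1.61+1.78)/2 = 1.695, v̄ = (0.91+1.13)/2 = 1.02 → q = 1.81×1.695×1.02 = 3.129 m³/s
Panel 4-5: Δb = 1.64 m, d̄ = (1.78+0.53)/2 = 1.155, v̄ = (1.13+0.65)/2 = 0.89 → q = 1.64×1.155×0.89 = 1.686 m³/s
Q = Σ q = 5.860 m³/s

5.86 m³/s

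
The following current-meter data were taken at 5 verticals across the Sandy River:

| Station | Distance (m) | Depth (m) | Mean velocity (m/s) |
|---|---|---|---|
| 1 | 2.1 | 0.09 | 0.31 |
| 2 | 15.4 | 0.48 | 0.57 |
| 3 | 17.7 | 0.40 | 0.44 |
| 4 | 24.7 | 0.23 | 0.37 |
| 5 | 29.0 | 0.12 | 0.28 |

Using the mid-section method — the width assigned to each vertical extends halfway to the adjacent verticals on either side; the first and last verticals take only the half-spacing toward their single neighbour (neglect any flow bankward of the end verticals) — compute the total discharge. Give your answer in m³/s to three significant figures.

w_1 = (15.4 − 2.1)/2 = 6.65 m; q_1 = 0.31 × 0.09 × 6.65 = 0.1855 m³/s
w_2 = (17.7 − 2.1)/2 = 7.8 m; q_2 = 0.57 × 0.48 × 7.8 = 2.134 m³/s
w_3 = (24.7 − 15.4)/2 = 4.65 m; q_3 = 0.44 × 0.40 × 4.65 = 0.8184 m³/s
w_4 = (29.0 − 17.7)/2 = 5.65 m; q_4 = 0.37 × 0.23 × 5.65 = 0.4808 m³/s
w_5 = (29.0 − 24.7)/2 = 2.15 m; q_5 = 0.28 × 0.12 × 2.15 = 0.07224 m³/s
Q = Σ qᵢ = 3.691 m³/s

3.69 m³/s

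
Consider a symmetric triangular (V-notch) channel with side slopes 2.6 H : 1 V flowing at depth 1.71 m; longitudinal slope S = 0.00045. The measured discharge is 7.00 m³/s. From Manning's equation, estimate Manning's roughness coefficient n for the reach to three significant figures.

0.0198

A = z·y² = 2.6×1.71² = 7.603 m²
P = 2y√(1+z²) = 2×1.71×√(1+2.6²) = 9.527 m
R = A/P = 7.603/9.527 = 0.7980 m
n = (1/Q)·A·R^(2/3)·S^(1/2) = (1/7.00) × 7.603 × 0.8603 × 0.02121 = 0.01982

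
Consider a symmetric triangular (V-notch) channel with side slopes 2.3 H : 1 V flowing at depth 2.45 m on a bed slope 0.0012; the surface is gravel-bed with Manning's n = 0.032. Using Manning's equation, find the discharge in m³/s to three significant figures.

A = z·y² = 2.3×2.45² = 13.81 m²
P = 2y√(1+z²) = 2×2.45×√(1+2.3²) = 12.29 m
R = A/P = 13.81/12.29 = 1.123 m
Q = (1/n)·A·R^(2/3)·S^(1/2) = (1/0.032) × 13.81 × 1.123^(2/3) × 0.0012^(1/2) = 16.15 m³/s

16.2 m³/s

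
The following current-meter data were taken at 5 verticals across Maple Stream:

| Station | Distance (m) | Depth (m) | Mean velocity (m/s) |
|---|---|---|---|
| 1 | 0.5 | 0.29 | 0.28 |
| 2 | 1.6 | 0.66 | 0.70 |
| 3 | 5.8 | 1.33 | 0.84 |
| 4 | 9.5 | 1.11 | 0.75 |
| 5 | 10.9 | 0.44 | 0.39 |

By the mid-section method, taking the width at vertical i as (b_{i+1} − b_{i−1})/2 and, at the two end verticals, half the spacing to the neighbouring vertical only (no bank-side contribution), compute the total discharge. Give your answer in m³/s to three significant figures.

7.92 m³/s

w_1 = (1.6 − 0.5)/2 = 0.55 m; q_1 = 0.28 × 0.29 × 0.55 = 0.04466 m³/s
w_2 = (5.8 − 0.5)/2 = 2.65 m; q_2 = 0.70 × 0.66 × 2.65 = 1.224 m³/s
w_3 = (9.5 − 1.6)/2 = 3.95 m; q_3 = 0.84 × 1.33 × 3.95 = 4.413 m³/s
w_4 = (10.9 − 5.8)/2 = 2.55 m; q_4 = 0.75 × 1.11 × 2.55 = 2.123 m³/s
w_5 = (10.9 − 9.5)/2 = 0.7 m; q_5 = 0.39 × 0.44 × 0.7 = 0.1201 m³/s
Q = Σ qᵢ = 7.925 m³/s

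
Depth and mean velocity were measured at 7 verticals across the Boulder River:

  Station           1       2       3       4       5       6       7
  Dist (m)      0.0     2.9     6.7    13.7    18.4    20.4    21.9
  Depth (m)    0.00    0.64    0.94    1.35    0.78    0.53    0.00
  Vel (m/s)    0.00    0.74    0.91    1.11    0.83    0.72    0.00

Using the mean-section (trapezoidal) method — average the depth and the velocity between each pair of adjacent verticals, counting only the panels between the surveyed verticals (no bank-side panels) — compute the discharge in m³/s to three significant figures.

Panel 1-2: Δb = 2.9 m, d̄ = (0.00+0.64)/2 = 0.32, v̄ = (0.00+0.74)/2 = 0.37 → q = 2.9×0.32×0.37 = 0.3434 m³/s
Panel 2-3: Δb = 3.8 m, d̄ = (0.64+0.94)/2 = 0.79, v̄ = (0.74+0.91)/2 = 0.825 → q = 3.8×0.79×0.825 = 2.477 m³/s
Panel 3-4: Δb = 7 m, d̄ = (0.94+1.35)/2 = 1.145, v̄ = (0.91+1.11)/2 = 1.01 → q = 7×1.145×1.01 = 8.095 m³/s
Panel 4-5: Δb = 4.7 m, d̄ = (1.35+0.78)/2 = 1.065, v̄ = (1.11+0.83)/2 = 0.97 → q = 4.7×1.065×0.97 = 4.855 m³/s
Panel 5-6: Δb = 2 m, d̄ = (0.78+0.53)/2 = 0.655, v̄ = (0.83+0.72)/2 = 0.775 → q = 2×0.655×0.775 = 1.015 m³/s
Panel 6-7: Δb = 1.5 m, d̄ = (0.53+0.00)/2 = 0.265, v̄ = (0.72+0.00)/2 = 0.36 → q = 1.5×0.265×0.36 = 0.1431 m³/s
Q = Σ q = 16.93 m³/s

16.9 m³/s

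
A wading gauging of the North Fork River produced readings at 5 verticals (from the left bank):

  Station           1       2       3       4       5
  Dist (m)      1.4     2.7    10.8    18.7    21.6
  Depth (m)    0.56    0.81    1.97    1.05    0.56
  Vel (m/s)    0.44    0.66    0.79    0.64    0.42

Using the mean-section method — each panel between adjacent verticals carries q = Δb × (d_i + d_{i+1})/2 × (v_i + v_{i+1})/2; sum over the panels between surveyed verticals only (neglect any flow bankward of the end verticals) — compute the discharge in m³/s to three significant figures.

Panel 1-2: Δb = 1.3 m, d̄ = (0.56+0.81)/2 = 0.685, v̄ = (0.44+0.66)/2 = 0.55 → q = 1.3×0.685×0.55 = 0.4898 m³/s
Panel 2-3: Δb = 8.1 m, d̄ = (0.81+1.97)/2 = 1.39, v̄ = (0.66+0.79)/2 = 0.725 → q = 8.1×1.39×0.725 = 8.163 m³/s
Panel 3-4: Δb = 7.9 m, d̄ = (1.97+1.05)/2 = 1.51, v̄ = (0.79+0.64)/2 = 0.715 → q = 7.9×1.51×0.715 = 8.529 m³/s
Panel 4-5: Δb = 2.9 m, d̄ = (1.05+0.56)/2 = 0.805, v̄ = (0.64+0.42)/2 = 0.53 → q = 2.9×0.805×0.53 = 1.237 m³/s
Q = Σ q = 18.42 m³/s

18.4 m³/s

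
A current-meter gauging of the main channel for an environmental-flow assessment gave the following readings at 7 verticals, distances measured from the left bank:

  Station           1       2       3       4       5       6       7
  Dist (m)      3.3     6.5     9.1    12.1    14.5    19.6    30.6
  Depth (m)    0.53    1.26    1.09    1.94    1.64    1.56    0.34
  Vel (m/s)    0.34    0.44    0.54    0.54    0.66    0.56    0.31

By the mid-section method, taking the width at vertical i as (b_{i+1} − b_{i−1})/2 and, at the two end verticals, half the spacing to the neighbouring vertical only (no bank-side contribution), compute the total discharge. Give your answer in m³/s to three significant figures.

18.0 m³/s

w_1 = (6.5 − 3.3)/2 = 1.6 m; q_1 = 0.34 × 0.53 × 1.6 = 0.2883 m³/s
w_2 = (9.1 − 3.3)/2 = 2.9 m; q_2 = 0.44 × 1.26 × 2.9 = 1.608 m³/s
w_3 = (12.1 − 6.5)/2 = 2.8 m; q_3 = 0.54 × 1.09 × 2.8 = 1.648 m³/s
w_4 = (14.5 − 9.1)/2 = 2.7 m; q_4 = 0.54 × 1.94 × 2.7 = 2.829 m³/s
w_5 = (19.6 − 12.1)/2 = 3.75 m; q_5 = 0.66 × 1.64 × 3.75 = 4.059 m³/s
w_6 = (30.6 − 14.5)/2 = 8.05 m; q_6 = 0.56 × 1.56 × 8.05 = 7.032 m³/s
w_7 = (30.6 − 19.6)/2 = 5.5 m; q_7 = 0.31 × 0.34 × 5.5 = 0.5797 m³/s
Q = Σ qᵢ = 18.04 m³/s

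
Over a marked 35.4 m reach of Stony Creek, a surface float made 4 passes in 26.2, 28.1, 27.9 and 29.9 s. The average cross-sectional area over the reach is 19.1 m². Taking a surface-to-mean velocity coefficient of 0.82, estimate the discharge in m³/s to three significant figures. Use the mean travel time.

t̄ = (26.2 + 28.1 + 27.9 + 29.9) / 4 = 28.025 s
v_surface = L / t̄ = 35.4 / 28.025 = 1.263 m/s
v_mean = 0.82 × 1.263 = 1.036 m/s
Q = A × v_mean = 19.1 × 1.036 = 19.78 m³/s

19.8 m³/s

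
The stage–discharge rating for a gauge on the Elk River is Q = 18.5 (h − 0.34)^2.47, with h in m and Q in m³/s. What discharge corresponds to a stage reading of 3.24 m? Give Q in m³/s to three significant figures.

257 m³/s

Q = 18.5 × (3.24 − 0.34)^2.47 = 18.5 × 2.9^2.47 = 256.6 m³/s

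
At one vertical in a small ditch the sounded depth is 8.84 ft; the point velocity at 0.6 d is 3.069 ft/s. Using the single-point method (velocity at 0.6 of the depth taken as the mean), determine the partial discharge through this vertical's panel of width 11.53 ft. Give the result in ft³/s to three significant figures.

313 ft³/s

v̄ = v₀.₆ = 3.069 ft/s
q = v̄ × d × w = 3.069 × 8.84 × 11.53 = 312.8 ft³/s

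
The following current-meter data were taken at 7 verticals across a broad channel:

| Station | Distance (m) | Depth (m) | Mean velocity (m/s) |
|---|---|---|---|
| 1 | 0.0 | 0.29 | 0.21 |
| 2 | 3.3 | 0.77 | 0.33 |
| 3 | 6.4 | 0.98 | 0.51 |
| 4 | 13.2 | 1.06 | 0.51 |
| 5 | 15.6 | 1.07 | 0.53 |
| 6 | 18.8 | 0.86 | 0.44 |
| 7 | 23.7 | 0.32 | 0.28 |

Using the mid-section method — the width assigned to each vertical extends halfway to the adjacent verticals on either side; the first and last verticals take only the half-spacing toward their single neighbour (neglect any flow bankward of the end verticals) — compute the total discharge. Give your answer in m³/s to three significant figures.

9.21 m³/s

w_1 = (3.3 − 0.0)/2 = 1.65 m; q_1 = 0.21 × 0.29 × 1.65 = 0.1005 m³/s
w_2 = (6.4 − 0.0)/2 = 3.2 m; q_2 = 0.33 × 0.77 × 3.2 = 0.8131 m³/s
w_3 = (13.2 − 3.3)/2 = 4.95 m; q_3 = 0.51 × 0.98 × 4.95 = 2.474 m³/s
w_4 = (15.6 − 6.4)/2 = 4.6 m; q_4 = 0.51 × 1.06 × 4.6 = 2.487 m³/s
w_5 = (18.8 − 13.2)/2 = 2.8 m; q_5 = 0.53 × 1.07 × 2.8 = 1.588 m³/s
w_6 = (23.7 − 15.6)/2 = 4.05 m; q_6 = 0.44 × 0.86 × 4.05 = 1.533 m³/s
w_7 = (23.7 − 18.8)/2 = 2.45 m; q_7 = 0.28 × 0.32 × 2.45 = 0.2195 m³/s
Q = Σ qᵢ = 9.214 m³/s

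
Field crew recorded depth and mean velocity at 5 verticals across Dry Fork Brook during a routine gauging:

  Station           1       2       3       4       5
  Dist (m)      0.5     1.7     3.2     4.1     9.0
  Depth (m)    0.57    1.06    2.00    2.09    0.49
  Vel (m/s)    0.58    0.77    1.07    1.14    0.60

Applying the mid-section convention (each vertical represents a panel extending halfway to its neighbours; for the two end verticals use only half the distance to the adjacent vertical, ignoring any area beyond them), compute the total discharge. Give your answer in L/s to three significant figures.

w_1 = (1.7 − 0.5)/2 = 0.6 m; q_1 = 0.58 × 0.57 × 0.6 = 0.1984 m³/s
w_2 = (3.2 − 0.5)/2 = 1.35 m; q_2 = 0.77 × 1.06 × 1.35 = 1.102 m³/s
w_3 = (4.1 − 1.7)/2 = 1.2 m; q_3 = 1.07 × 2.00 × 1.2 = 2.568 m³/s
w_4 = (9.0 − 3.2)/2 = 2.9 m; q_4 = 1.14 × 2.09 × 2.9 = 6.910 m³/s
w_5 = (9.0 − 4.1)/2 = 2.45 m; q_5 = 0.60 × 0.49 × 2.45 = 0.7203 m³/s
Q = Σ qᵢ = 11.50 m³/s
= 11.50 × 1000 = 11500 L/s

11500 L/s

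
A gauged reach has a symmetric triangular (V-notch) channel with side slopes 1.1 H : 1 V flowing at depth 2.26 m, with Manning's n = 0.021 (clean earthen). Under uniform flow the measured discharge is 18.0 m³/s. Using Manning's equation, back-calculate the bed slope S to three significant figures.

0.00575

A = z·y² = 1.1×2.26² = 5.618 m²
P = 2y√(1+z²) = 2×2.26×√(1+1.1²) = 6.719 m
R = A/P = 5.618/6.719 = 0.8361 m
S = (Q·n / (1·A·R^(2/3)))² = (18.0×0.021 / (1×5.618×0.8875))² = 0.005746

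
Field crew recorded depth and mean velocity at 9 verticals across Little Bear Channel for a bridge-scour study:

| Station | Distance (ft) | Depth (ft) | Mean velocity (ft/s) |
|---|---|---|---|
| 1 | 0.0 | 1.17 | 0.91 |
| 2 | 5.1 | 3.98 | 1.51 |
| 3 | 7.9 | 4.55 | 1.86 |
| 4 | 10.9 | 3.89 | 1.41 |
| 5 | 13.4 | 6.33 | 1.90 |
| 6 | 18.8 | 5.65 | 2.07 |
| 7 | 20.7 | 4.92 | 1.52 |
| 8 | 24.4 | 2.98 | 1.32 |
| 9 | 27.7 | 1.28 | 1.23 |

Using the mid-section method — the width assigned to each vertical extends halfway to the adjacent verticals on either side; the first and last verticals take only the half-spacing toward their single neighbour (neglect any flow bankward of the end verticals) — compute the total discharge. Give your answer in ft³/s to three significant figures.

w_1 = (5.1 − 0.0)/2 = 2.55 ft; q_1 = 0.91 × 1.17 × 2.55 = 2.715 ft³/s
w_2 = (7.9 − 0.0)/2 = 3.95 ft; q_2 = 1.51 × 3.98 × 3.95 = 23.74 ft³/s
w_3 = (10.9 − 5.1)/2 = 2.9 ft; q_3 = 1.86 × 4.55 × 2.9 = 24.54 ft³/s
w_4 = (13.4 − 7.9)/2 = 2.75 ft; q_4 = 1.41 × 3.89 × 2.75 = 15.08 ft³/s
w_5 = (18.8 − 10.9)/2 = 3.95 ft; q_5 = 1.90 × 6.33 × 3.95 = 47.51 ft³/s
w_6 = (20.7 − 13.4)/2 = 3.65 ft; q_6 = 2.07 × 5.65 × 3.65 = 42.69 ft³/s
w_7 = (24.4 − 18.8)/2 = 2.8 ft; q_7 = 1.52 × 4.92 × 2.8 = 20.94 ft³/s
w_8 = (27.7 − 20.7)/2 = 3.5 ft; q_8 = 1.32 × 2.98 × 3.5 = 13.77 ft³/s
w_9 = (27.7 − 24.4)/2 = 1.65 ft; q_9 = 1.23 × 1.28 × 1.65 = 2.598 ft³/s
Q = Σ qᵢ = 193.6 ft³/s

194 ft³/s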